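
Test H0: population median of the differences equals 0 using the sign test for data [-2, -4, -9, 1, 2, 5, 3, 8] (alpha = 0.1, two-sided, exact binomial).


Step 1: Discard zero differences. Original n = 8; n_eff = number of nonzero differences = 8.
Nonzero differences (with sign): -2, -4, -9, +1, +2, +5, +3, +8
Step 2: Count signs: positive = 5, negative = 3.
Step 3: Under H0: P(positive) = 0.5, so the number of positives S ~ Bin(8, 0.5).
Step 4: Two-sided exact p-value = sum of Bin(8,0.5) probabilities at or below the observed probability = 0.726562.
Step 5: alpha = 0.1. fail to reject H0.

n_eff = 8, pos = 5, neg = 3, p = 0.726562, fail to reject H0.


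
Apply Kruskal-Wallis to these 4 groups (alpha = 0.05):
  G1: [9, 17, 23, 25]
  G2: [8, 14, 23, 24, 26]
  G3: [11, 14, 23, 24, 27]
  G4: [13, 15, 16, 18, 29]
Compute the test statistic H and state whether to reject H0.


Step 1: Combine all N = 19 observations and assign midranks.
sorted (value, group, rank): (8,G2,1), (9,G1,2), (11,G3,3), (13,G4,4), (14,G2,5.5), (14,G3,5.5), (15,G4,7), (16,G4,8), (17,G1,9), (18,G4,10), (23,G1,12), (23,G2,12), (23,G3,12), (24,G2,14.5), (24,G3,14.5), (25,G1,16), (26,G2,17), (27,G3,18), (29,G4,19)
Step 2: Sum ranks within each group.
R_1 = 39 (n_1 = 4)
R_2 = 50 (n_2 = 5)
R_3 = 53 (n_3 = 5)
R_4 = 48 (n_4 = 5)
Step 3: H = 12/(N(N+1)) * sum(R_i^2/n_i) - 3(N+1)
     = 12/(19*20) * (39^2/4 + 50^2/5 + 53^2/5 + 48^2/5) - 3*20
     = 0.031579 * 1902.85 - 60
     = 0.090000.
Step 4: Ties present; correction factor C = 1 - 36/(19^3 - 19) = 0.994737. Corrected H = 0.090000 / 0.994737 = 0.090476.
Step 5: Under H0, H ~ chi^2(3); p-value = 0.992955.
Step 6: alpha = 0.05. fail to reject H0.

H = 0.0905, df = 3, p = 0.992955, fail to reject H0.


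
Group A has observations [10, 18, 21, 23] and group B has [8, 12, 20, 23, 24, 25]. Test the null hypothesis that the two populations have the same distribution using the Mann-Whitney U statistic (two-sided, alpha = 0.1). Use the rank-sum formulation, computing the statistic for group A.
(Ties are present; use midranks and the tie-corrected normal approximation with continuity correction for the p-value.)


Step 1: Combine and sort all 10 observations; assign midranks.
sorted (value, group): (8,Y), (10,X), (12,Y), (18,X), (20,Y), (21,X), (23,X), (23,Y), (24,Y), (25,Y)
ranks: 8->1, 10->2, 12->3, 18->4, 20->5, 21->6, 23->7.5, 23->7.5, 24->9, 25->10
Step 2: Rank sum for X: R1 = 2 + 4 + 6 + 7.5 = 19.5.
Step 3: U_X = R1 - n1(n1+1)/2 = 19.5 - 4*5/2 = 19.5 - 10 = 9.5.
       U_Y = n1*n2 - U_X = 24 - 9.5 = 14.5.
Step 4: Ties are present, so use the tie-corrected normal approximation (with continuity correction) for the p-value.
Step 5: p-value = 0.668870; compare to alpha = 0.1. fail to reject H0.

U_X = 9.5, p = 0.668870, fail to reject H0 at alpha = 0.1.


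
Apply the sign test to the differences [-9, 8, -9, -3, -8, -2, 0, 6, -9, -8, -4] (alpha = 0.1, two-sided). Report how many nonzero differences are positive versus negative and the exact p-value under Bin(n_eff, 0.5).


Step 1: Discard zero differences. Original n = 11; n_eff = number of nonzero differences = 10.
Nonzero differences (with sign): -9, +8, -9, -3, -8, -2, +6, -9, -8, -4
Step 2: Count signs: positive = 2, negative = 8.
Step 3: Under H0: P(positive) = 0.5, so the number of positives S ~ Bin(10, 0.5).
Step 4: Two-sided exact p-value = sum of Bin(10,0.5) probabilities at or below the observed probability = 0.109375.
Step 5: alpha = 0.1. fail to reject H0.

n_eff = 10, pos = 2, neg = 8, p = 0.109375, fail to reject H0.


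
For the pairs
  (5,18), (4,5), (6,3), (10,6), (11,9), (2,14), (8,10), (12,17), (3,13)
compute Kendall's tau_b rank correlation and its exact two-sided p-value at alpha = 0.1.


Step 1: Enumerate the 36 unordered pairs (i,j) with i<j and classify each by sign(x_j-x_i) * sign(y_j-y_i).
  (1,2):dx=-1,dy=-13->C; (1,3):dx=+1,dy=-15->D; (1,4):dx=+5,dy=-12->D; (1,5):dx=+6,dy=-9->D
  (1,6):dx=-3,dy=-4->C; (1,7):dx=+3,dy=-8->D; (1,8):dx=+7,dy=-1->D; (1,9):dx=-2,dy=-5->C
  (2,3):dx=+2,dy=-2->D; (2,4):dx=+6,dy=+1->C; (2,5):dx=+7,dy=+4->C; (2,6):dx=-2,dy=+9->D
  (2,7):dx=+4,dy=+5->C; (2,8):dx=+8,dy=+12->C; (2,9):dx=-1,dy=+8->D; (3,4):dx=+4,dy=+3->C
  (3,5):dx=+5,dy=+6->C; (3,6):dx=-4,dy=+11->D; (3,7):dx=+2,dy=+7->C; (3,8):dx=+6,dy=+14->C
  (3,9):dx=-3,dy=+10->D; (4,5):dx=+1,dy=+3->C; (4,6):dx=-8,dy=+8->D; (4,7):dx=-2,dy=+4->D
  (4,8):dx=+2,dy=+11->C; (4,9):dx=-7,dy=+7->D; (5,6):dx=-9,dy=+5->D; (5,7):dx=-3,dy=+1->D
  (5,8):dx=+1,dy=+8->C; (5,9):dx=-8,dy=+4->D; (6,7):dx=+6,dy=-4->D; (6,8):dx=+10,dy=+3->C
  (6,9):dx=+1,dy=-1->D; (7,8):dx=+4,dy=+7->C; (7,9):dx=-5,dy=+3->D; (8,9):dx=-9,dy=-4->C
Step 2: C = 17, D = 19, total pairs = 36.
Step 3: tau = (C - D)/(n(n-1)/2) = (17 - 19)/36 = -0.055556.
Step 4: Exact two-sided p-value (enumerate n! = 362880 permutations of y under H0): p = 0.919455.
Step 5: alpha = 0.1. fail to reject H0.

tau_b = -0.0556 (C=17, D=19), p = 0.919455, fail to reject H0.


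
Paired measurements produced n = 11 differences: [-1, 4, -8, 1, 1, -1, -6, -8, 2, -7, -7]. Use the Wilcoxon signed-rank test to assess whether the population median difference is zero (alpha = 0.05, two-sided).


Step 1: Drop any zero differences (none here) and take |d_i|.
|d| = [1, 4, 8, 1, 1, 1, 6, 8, 2, 7, 7]
Step 2: Midrank |d_i| (ties get averaged ranks).
ranks: |1|->2.5, |4|->6, |8|->10.5, |1|->2.5, |1|->2.5, |1|->2.5, |6|->7, |8|->10.5, |2|->5, |7|->8.5, |7|->8.5
Step 3: Attach original signs; sum ranks with positive sign and with negative sign.
W+ = 6 + 2.5 + 2.5 + 5 = 16
W- = 2.5 + 10.5 + 2.5 + 7 + 10.5 + 8.5 + 8.5 = 50
(Check: W+ + W- = 66 should equal n(n+1)/2 = 66.)
Step 4: Test statistic W = min(W+, W-) = 16.
Step 5: Ties in |d|, so use the tie-corrected normal approximation.
        E[W] = n(n+1)/4 = 11*12/4 = 33.
        Tie groups: |d|=1 (t=4), |d|=7 (t=2), |d|=8 (t=2); sum(t^3 - t) = 72.
        Var[W] = n(n+1)(2n+1)/24 - sum(t^3-t)/48 = 3036/24 - 72/48 = 125.
        z = (W - E[W]) / sqrt(Var[W]) = (16 - 33) / 11.1803 = -1.5205.
        Two-sided p = 2*Phi(z) = 0.128379.
Step 6: alpha = 0.05. fail to reject H0.

W+ = 16, W- = 50, W = min = 16, p = 0.128379, fail to reject H0.


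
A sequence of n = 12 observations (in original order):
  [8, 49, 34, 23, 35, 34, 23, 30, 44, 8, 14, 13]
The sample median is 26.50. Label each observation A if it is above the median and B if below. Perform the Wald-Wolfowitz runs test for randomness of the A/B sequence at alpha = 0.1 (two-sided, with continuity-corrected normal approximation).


Step 1: Compute median = 26.50; label A = above, B = below.
Labels in order: BAABAABAABBB  (n_A = 6, n_B = 6)
Step 2: Count runs R = 7.
Step 3: Under H0 (random ordering), E[R] = 2*n_A*n_B/(n_A+n_B) + 1 = 2*6*6/12 + 1 = 7.0000.
        Var[R] = 2*n_A*n_B*(2*n_A*n_B - n_A - n_B) / ((n_A+n_B)^2 * (n_A+n_B-1)) = 4320/1584 = 2.7273.
        SD[R] = 1.6514.
Step 4: R = E[R], so z = 0 with no continuity correction.
Step 5: Two-sided p-value via normal approximation = 2*(1 - Phi(|z|)) = 1.000000.
Step 6: alpha = 0.1. fail to reject H0.

R = 7, z = 0.0000, p = 1.000000, fail to reject H0.


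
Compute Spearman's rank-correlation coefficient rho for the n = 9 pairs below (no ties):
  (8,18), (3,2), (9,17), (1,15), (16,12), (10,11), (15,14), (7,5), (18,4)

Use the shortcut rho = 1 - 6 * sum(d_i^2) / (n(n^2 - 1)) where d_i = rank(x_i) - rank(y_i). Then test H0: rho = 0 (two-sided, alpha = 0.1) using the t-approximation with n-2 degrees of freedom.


Step 1: Rank x and y separately (midranks; no ties here).
rank(x): 8->4, 3->2, 9->5, 1->1, 16->8, 10->6, 15->7, 7->3, 18->9
rank(y): 18->9, 2->1, 17->8, 15->7, 12->5, 11->4, 14->6, 5->3, 4->2
Step 2: d_i = R_x(i) - R_y(i); compute d_i^2.
  (4-9)^2=25, (2-1)^2=1, (5-8)^2=9, (1-7)^2=36, (8-5)^2=9, (6-4)^2=4, (7-6)^2=1, (3-3)^2=0, (9-2)^2=49
sum(d^2) = 134.
Step 3: rho = 1 - 6*134 / (9*(9^2 - 1)) = 1 - 804/720 = -0.116667.
Step 4: Under H0, t = rho * sqrt((n-2)/(1-rho^2)) = -0.3108 ~ t(7).
Step 5: Two-sided p-value from the t-distribution with 7 df = 0.765008.
Step 6: alpha = 0.1. fail to reject H0.

rho = -0.1167, p = 0.765008, fail to reject H0 at alpha = 0.1.


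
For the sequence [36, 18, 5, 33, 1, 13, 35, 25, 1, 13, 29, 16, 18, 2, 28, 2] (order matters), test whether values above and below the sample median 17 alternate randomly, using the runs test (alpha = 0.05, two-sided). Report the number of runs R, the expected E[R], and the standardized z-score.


Step 1: Compute median = 17; label A = above, B = below.
Labels in order: AABABBAABBABABAB  (n_A = 8, n_B = 8)
Step 2: Count runs R = 12.
Step 3: Under H0 (random ordering), E[R] = 2*n_A*n_B/(n_A+n_B) + 1 = 2*8*8/16 + 1 = 9.0000.
        Var[R] = 2*n_A*n_B*(2*n_A*n_B - n_A - n_B) / ((n_A+n_B)^2 * (n_A+n_B-1)) = 14336/3840 = 3.7333.
        SD[R] = 1.9322.
Step 4: Continuity-corrected z = (R - 0.5 - E[R]) / SD[R] = (12 - 0.5 - 9.0000) / 1.9322 = 1.2939.
Step 5: Two-sided p-value via normal approximation = 2*(1 - Phi(|z|)) = 0.195709.
Step 6: alpha = 0.05. fail to reject H0.

R = 12, z = 1.2939, p = 0.195709, fail to reject H0.


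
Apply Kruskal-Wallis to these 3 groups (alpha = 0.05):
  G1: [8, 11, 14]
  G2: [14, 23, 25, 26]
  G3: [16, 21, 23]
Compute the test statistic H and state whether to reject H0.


Step 1: Combine all N = 10 observations and assign midranks.
sorted (value, group, rank): (8,G1,1), (11,G1,2), (14,G1,3.5), (14,G2,3.5), (16,G3,5), (21,G3,6), (23,G2,7.5), (23,G3,7.5), (25,G2,9), (26,G2,10)
Step 2: Sum ranks within each group.
R_1 = 6.5 (n_1 = 3)
R_2 = 30 (n_2 = 4)
R_3 = 18.5 (n_3 = 3)
Step 3: H = 12/(N(N+1)) * sum(R_i^2/n_i) - 3(N+1)
     = 12/(10*11) * (6.5^2/3 + 30^2/4 + 18.5^2/3) - 3*11
     = 0.109091 * 353.167 - 33
     = 5.527273.
Step 4: Ties present; correction factor C = 1 - 12/(10^3 - 10) = 0.987879. Corrected H = 5.527273 / 0.987879 = 5.595092.
Step 5: Under H0, H ~ chi^2(2); p-value = 0.060959.
Step 6: alpha = 0.05. fail to reject H0.

H = 5.5951, df = 2, p = 0.060959, fail to reject H0.


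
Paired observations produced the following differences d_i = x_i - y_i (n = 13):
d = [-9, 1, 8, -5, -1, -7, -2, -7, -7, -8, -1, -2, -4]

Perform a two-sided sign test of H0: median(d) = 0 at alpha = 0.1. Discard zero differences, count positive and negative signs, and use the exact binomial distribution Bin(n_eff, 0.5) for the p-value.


Step 1: Discard zero differences. Original n = 13; n_eff = number of nonzero differences = 13.
Nonzero differences (with sign): -9, +1, +8, -5, -1, -7, -2, -7, -7, -8, -1, -2, -4
Step 2: Count signs: positive = 2, negative = 11.
Step 3: Under H0: P(positive) = 0.5, so the number of positives S ~ Bin(13, 0.5).
Step 4: Two-sided exact p-value = sum of Bin(13,0.5) probabilities at or below the observed probability = 0.022461.
Step 5: alpha = 0.1. reject H0.

n_eff = 13, pos = 2, neg = 11, p = 0.022461, reject H0.


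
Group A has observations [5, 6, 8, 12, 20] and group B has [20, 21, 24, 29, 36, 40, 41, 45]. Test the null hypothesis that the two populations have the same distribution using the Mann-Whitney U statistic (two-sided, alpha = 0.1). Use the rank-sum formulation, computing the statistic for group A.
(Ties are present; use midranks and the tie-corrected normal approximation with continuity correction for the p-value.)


Step 1: Combine and sort all 13 observations; assign midranks.
sorted (value, group): (5,X), (6,X), (8,X), (12,X), (20,X), (20,Y), (21,Y), (24,Y), (29,Y), (36,Y), (40,Y), (41,Y), (45,Y)
ranks: 5->1, 6->2, 8->3, 12->4, 20->5.5, 20->5.5, 21->7, 24->8, 29->9, 36->10, 40->11, 41->12, 45->13
Step 2: Rank sum for X: R1 = 1 + 2 + 3 + 4 + 5.5 = 15.5.
Step 3: U_X = R1 - n1(n1+1)/2 = 15.5 - 5*6/2 = 15.5 - 15 = 0.5.
       U_Y = n1*n2 - U_X = 40 - 0.5 = 39.5.
Step 4: Ties are present, so use the tie-corrected normal approximation (with continuity correction) for the p-value.
Step 5: p-value = 0.005350; compare to alpha = 0.1. reject H0.

U_X = 0.5, p = 0.005350, reject H0 at alpha = 0.1.


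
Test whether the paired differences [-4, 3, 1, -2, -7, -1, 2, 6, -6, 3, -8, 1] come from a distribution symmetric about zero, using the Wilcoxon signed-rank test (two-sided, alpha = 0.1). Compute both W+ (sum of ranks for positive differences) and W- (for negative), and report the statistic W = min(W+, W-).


Step 1: Drop any zero differences (none here) and take |d_i|.
|d| = [4, 3, 1, 2, 7, 1, 2, 6, 6, 3, 8, 1]
Step 2: Midrank |d_i| (ties get averaged ranks).
ranks: |4|->8, |3|->6.5, |1|->2, |2|->4.5, |7|->11, |1|->2, |2|->4.5, |6|->9.5, |6|->9.5, |3|->6.5, |8|->12, |1|->2
Step 3: Attach original signs; sum ranks with positive sign and with negative sign.
W+ = 6.5 + 2 + 4.5 + 9.5 + 6.5 + 2 = 31
W- = 8 + 4.5 + 11 + 2 + 9.5 + 12 = 47
(Check: W+ + W- = 78 should equal n(n+1)/2 = 78.)
Step 4: Test statistic W = min(W+, W-) = 31.
Step 5: Ties in |d|, so use the tie-corrected normal approximation.
        E[W] = n(n+1)/4 = 12*13/4 = 39.
        Tie groups: |d|=1 (t=3), |d|=2 (t=2), |d|=3 (t=2), |d|=6 (t=2); sum(t^3 - t) = 42.
        Var[W] = n(n+1)(2n+1)/24 - sum(t^3-t)/48 = 3900/24 - 42/48 = 161.625.
        z = (W - E[W]) / sqrt(Var[W]) = (31 - 39) / 12.7132 = -0.6293.
        Two-sided p = 2*Phi(z) = 0.529174.
Step 6: alpha = 0.1. fail to reject H0.

W+ = 31, W- = 47, W = min = 31, p = 0.529174, fail to reject H0.


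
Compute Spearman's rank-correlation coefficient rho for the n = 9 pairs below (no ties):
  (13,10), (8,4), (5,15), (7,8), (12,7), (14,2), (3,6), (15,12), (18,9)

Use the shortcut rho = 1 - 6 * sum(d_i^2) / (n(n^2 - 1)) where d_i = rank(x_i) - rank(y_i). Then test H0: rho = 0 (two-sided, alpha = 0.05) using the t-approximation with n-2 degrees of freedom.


Step 1: Rank x and y separately (midranks; no ties here).
rank(x): 13->6, 8->4, 5->2, 7->3, 12->5, 14->7, 3->1, 15->8, 18->9
rank(y): 10->7, 4->2, 15->9, 8->5, 7->4, 2->1, 6->3, 12->8, 9->6
Step 2: d_i = R_x(i) - R_y(i); compute d_i^2.
  (6-7)^2=1, (4-2)^2=4, (2-9)^2=49, (3-5)^2=4, (5-4)^2=1, (7-1)^2=36, (1-3)^2=4, (8-8)^2=0, (9-6)^2=9
sum(d^2) = 108.
Step 3: rho = 1 - 6*108 / (9*(9^2 - 1)) = 1 - 648/720 = 0.100000.
Step 4: Under H0, t = rho * sqrt((n-2)/(1-rho^2)) = 0.2659 ~ t(7).
Step 5: Two-sided p-value from the t-distribution with 7 df = 0.797972.
Step 6: alpha = 0.05. fail to reject H0.

rho = 0.1000, p = 0.797972, fail to reject H0 at alpha = 0.05.


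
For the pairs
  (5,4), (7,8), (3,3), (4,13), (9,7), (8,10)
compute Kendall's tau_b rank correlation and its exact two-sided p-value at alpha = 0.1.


Step 1: Enumerate the 15 unordered pairs (i,j) with i<j and classify each by sign(x_j-x_i) * sign(y_j-y_i).
  (1,2):dx=+2,dy=+4->C; (1,3):dx=-2,dy=-1->C; (1,4):dx=-1,dy=+9->D; (1,5):dx=+4,dy=+3->C
  (1,6):dx=+3,dy=+6->C; (2,3):dx=-4,dy=-5->C; (2,4):dx=-3,dy=+5->D; (2,5):dx=+2,dy=-1->D
  (2,6):dx=+1,dy=+2->C; (3,4):dx=+1,dy=+10->C; (3,5):dx=+6,dy=+4->C; (3,6):dx=+5,dy=+7->C
  (4,5):dx=+5,dy=-6->D; (4,6):dx=+4,dy=-3->D; (5,6):dx=-1,dy=+3->D
Step 2: C = 9, D = 6, total pairs = 15.
Step 3: tau = (C - D)/(n(n-1)/2) = (9 - 6)/15 = 0.200000.
Step 4: Exact two-sided p-value (enumerate n! = 720 permutations of y under H0): p = 0.719444.
Step 5: alpha = 0.1. fail to reject H0.

tau_b = 0.2000 (C=9, D=6), p = 0.719444, fail to reject H0.


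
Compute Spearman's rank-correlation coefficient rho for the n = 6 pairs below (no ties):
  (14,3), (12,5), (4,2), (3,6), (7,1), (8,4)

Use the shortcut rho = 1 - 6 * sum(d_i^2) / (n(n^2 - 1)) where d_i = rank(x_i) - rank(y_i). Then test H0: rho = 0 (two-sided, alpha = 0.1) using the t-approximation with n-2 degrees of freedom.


Step 1: Rank x and y separately (midranks; no ties here).
rank(x): 14->6, 12->5, 4->2, 3->1, 7->3, 8->4
rank(y): 3->3, 5->5, 2->2, 6->6, 1->1, 4->4
Step 2: d_i = R_x(i) - R_y(i); compute d_i^2.
  (6-3)^2=9, (5-5)^2=0, (2-2)^2=0, (1-6)^2=25, (3-1)^2=4, (4-4)^2=0
sum(d^2) = 38.
Step 3: rho = 1 - 6*38 / (6*(6^2 - 1)) = 1 - 228/210 = -0.085714.
Step 4: Under H0, t = rho * sqrt((n-2)/(1-rho^2)) = -0.1721 ~ t(4).
Step 5: Two-sided p-value from the t-distribution with 4 df = 0.871743.
Step 6: alpha = 0.1. fail to reject H0.

rho = -0.0857, p = 0.871743, fail to reject H0 at alpha = 0.1.


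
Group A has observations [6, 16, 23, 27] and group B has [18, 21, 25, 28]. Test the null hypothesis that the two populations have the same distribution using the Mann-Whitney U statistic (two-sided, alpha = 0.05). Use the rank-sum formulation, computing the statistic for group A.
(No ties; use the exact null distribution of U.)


Step 1: Combine and sort all 8 observations; assign midranks.
sorted (value, group): (6,X), (16,X), (18,Y), (21,Y), (23,X), (25,Y), (27,X), (28,Y)
ranks: 6->1, 16->2, 18->3, 21->4, 23->5, 25->6, 27->7, 28->8
Step 2: Rank sum for X: R1 = 1 + 2 + 5 + 7 = 15.
Step 3: U_X = R1 - n1(n1+1)/2 = 15 - 4*5/2 = 15 - 10 = 5.
       U_Y = n1*n2 - U_X = 16 - 5 = 11.
Step 4: No ties, so the exact null distribution of U (based on enumerating the C(8,4) = 70 equally likely rank assignments) gives the two-sided p-value.
Step 5: p-value = 0.485714; compare to alpha = 0.05. fail to reject H0.

U_X = 5, p = 0.485714, fail to reject H0 at alpha = 0.05.


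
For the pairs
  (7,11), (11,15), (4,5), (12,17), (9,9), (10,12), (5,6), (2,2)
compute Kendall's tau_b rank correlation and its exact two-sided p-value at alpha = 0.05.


Step 1: Enumerate the 28 unordered pairs (i,j) with i<j and classify each by sign(x_j-x_i) * sign(y_j-y_i).
  (1,2):dx=+4,dy=+4->C; (1,3):dx=-3,dy=-6->C; (1,4):dx=+5,dy=+6->C; (1,5):dx=+2,dy=-2->D
  (1,6):dx=+3,dy=+1->C; (1,7):dx=-2,dy=-5->C; (1,8):dx=-5,dy=-9->C; (2,3):dx=-7,dy=-10->C
  (2,4):dx=+1,dy=+2->C; (2,5):dx=-2,dy=-6->C; (2,6):dx=-1,dy=-3->C; (2,7):dx=-6,dy=-9->C
  (2,8):dx=-9,dy=-13->C; (3,4):dx=+8,dy=+12->C; (3,5):dx=+5,dy=+4->C; (3,6):dx=+6,dy=+7->C
  (3,7):dx=+1,dy=+1->C; (3,8):dx=-2,dy=-3->C; (4,5):dx=-3,dy=-8->C; (4,6):dx=-2,dy=-5->C
  (4,7):dx=-7,dy=-11->C; (4,8):dx=-10,dy=-15->C; (5,6):dx=+1,dy=+3->C; (5,7):dx=-4,dy=-3->C
  (5,8):dx=-7,dy=-7->C; (6,7):dx=-5,dy=-6->C; (6,8):dx=-8,dy=-10->C; (7,8):dx=-3,dy=-4->C
Step 2: C = 27, D = 1, total pairs = 28.
Step 3: tau = (C - D)/(n(n-1)/2) = (27 - 1)/28 = 0.928571.
Step 4: Exact two-sided p-value (enumerate n! = 40320 permutations of y under H0): p = 0.000397.
Step 5: alpha = 0.05. reject H0.

tau_b = 0.9286 (C=27, D=1), p = 0.000397, reject H0.


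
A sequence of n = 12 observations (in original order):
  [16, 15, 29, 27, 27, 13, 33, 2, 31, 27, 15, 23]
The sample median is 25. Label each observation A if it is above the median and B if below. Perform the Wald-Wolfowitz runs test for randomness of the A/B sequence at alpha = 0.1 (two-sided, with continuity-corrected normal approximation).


Step 1: Compute median = 25; label A = above, B = below.
Labels in order: BBAAABABAABB  (n_A = 6, n_B = 6)
Step 2: Count runs R = 7.
Step 3: Under H0 (random ordering), E[R] = 2*n_A*n_B/(n_A+n_B) + 1 = 2*6*6/12 + 1 = 7.0000.
        Var[R] = 2*n_A*n_B*(2*n_A*n_B - n_A - n_B) / ((n_A+n_B)^2 * (n_A+n_B-1)) = 4320/1584 = 2.7273.
        SD[R] = 1.6514.
Step 4: R = E[R], so z = 0 with no continuity correction.
Step 5: Two-sided p-value via normal approximation = 2*(1 - Phi(|z|)) = 1.000000.
Step 6: alpha = 0.1. fail to reject H0.

R = 7, z = 0.0000, p = 1.000000, fail to reject H0.


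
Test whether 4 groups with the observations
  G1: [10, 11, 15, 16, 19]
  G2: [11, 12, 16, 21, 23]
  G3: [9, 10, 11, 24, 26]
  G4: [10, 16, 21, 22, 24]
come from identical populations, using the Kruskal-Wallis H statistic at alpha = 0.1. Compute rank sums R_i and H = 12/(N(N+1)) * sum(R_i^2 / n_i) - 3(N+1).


Step 1: Combine all N = 20 observations and assign midranks.
sorted (value, group, rank): (9,G3,1), (10,G1,3), (10,G3,3), (10,G4,3), (11,G1,6), (11,G2,6), (11,G3,6), (12,G2,8), (15,G1,9), (16,G1,11), (16,G2,11), (16,G4,11), (19,G1,13), (21,G2,14.5), (21,G4,14.5), (22,G4,16), (23,G2,17), (24,G3,18.5), (24,G4,18.5), (26,G3,20)
Step 2: Sum ranks within each group.
R_1 = 42 (n_1 = 5)
R_2 = 56.5 (n_2 = 5)
R_3 = 48.5 (n_3 = 5)
R_4 = 63 (n_4 = 5)
Step 3: H = 12/(N(N+1)) * sum(R_i^2/n_i) - 3(N+1)
     = 12/(20*21) * (42^2/5 + 56.5^2/5 + 48.5^2/5 + 63^2/5) - 3*21
     = 0.028571 * 2255.5 - 63
     = 1.442857.
Step 4: Ties present; correction factor C = 1 - 84/(20^3 - 20) = 0.989474. Corrected H = 1.442857 / 0.989474 = 1.458207.
Step 5: Under H0, H ~ chi^2(3); p-value = 0.691949.
Step 6: alpha = 0.1. fail to reject H0.

H = 1.4582, df = 3, p = 0.691949, fail to reject H0.


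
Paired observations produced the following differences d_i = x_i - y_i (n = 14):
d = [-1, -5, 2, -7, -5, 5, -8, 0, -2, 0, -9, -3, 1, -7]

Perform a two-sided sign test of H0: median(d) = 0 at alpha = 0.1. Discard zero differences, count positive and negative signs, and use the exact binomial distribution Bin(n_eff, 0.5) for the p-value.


Step 1: Discard zero differences. Original n = 14; n_eff = number of nonzero differences = 12.
Nonzero differences (with sign): -1, -5, +2, -7, -5, +5, -8, -2, -9, -3, +1, -7
Step 2: Count signs: positive = 3, negative = 9.
Step 3: Under H0: P(positive) = 0.5, so the number of positives S ~ Bin(12, 0.5).
Step 4: Two-sided exact p-value = sum of Bin(12,0.5) probabilities at or below the observed probability = 0.145996.
Step 5: alpha = 0.1. fail to reject H0.

n_eff = 12, pos = 3, neg = 9, p = 0.145996, fail to reject H0.


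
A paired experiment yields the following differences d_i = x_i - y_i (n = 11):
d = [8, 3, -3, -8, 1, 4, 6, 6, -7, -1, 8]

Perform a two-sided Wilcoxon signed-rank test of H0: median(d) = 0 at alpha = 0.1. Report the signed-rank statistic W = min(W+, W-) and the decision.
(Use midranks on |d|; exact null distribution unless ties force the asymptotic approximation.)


Step 1: Drop any zero differences (none here) and take |d_i|.
|d| = [8, 3, 3, 8, 1, 4, 6, 6, 7, 1, 8]
Step 2: Midrank |d_i| (ties get averaged ranks).
ranks: |8|->10, |3|->3.5, |3|->3.5, |8|->10, |1|->1.5, |4|->5, |6|->6.5, |6|->6.5, |7|->8, |1|->1.5, |8|->10
Step 3: Attach original signs; sum ranks with positive sign and with negative sign.
W+ = 10 + 3.5 + 1.5 + 5 + 6.5 + 6.5 + 10 = 43
W- = 3.5 + 10 + 8 + 1.5 = 23
(Check: W+ + W- = 66 should equal n(n+1)/2 = 66.)
Step 4: Test statistic W = min(W+, W-) = 23.
Step 5: Ties in |d|, so use the tie-corrected normal approximation.
        E[W] = n(n+1)/4 = 11*12/4 = 33.
        Tie groups: |d|=1 (t=2), |d|=3 (t=2), |d|=6 (t=2), |d|=8 (t=3); sum(t^3 - t) = 42.
        Var[W] = n(n+1)(2n+1)/24 - sum(t^3-t)/48 = 3036/24 - 42/48 = 125.625.
        z = (W - E[W]) / sqrt(Var[W]) = (23 - 33) / 11.2083 = -0.8922.
        Two-sided p = 2*Phi(z) = 0.372286.
Step 6: alpha = 0.1. fail to reject H0.

W+ = 43, W- = 23, W = min = 23, p = 0.372286, fail to reject H0.


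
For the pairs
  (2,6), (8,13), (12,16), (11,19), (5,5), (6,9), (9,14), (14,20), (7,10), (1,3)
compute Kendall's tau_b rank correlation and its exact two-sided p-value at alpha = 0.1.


Step 1: Enumerate the 45 unordered pairs (i,j) with i<j and classify each by sign(x_j-x_i) * sign(y_j-y_i).
  (1,2):dx=+6,dy=+7->C; (1,3):dx=+10,dy=+10->C; (1,4):dx=+9,dy=+13->C; (1,5):dx=+3,dy=-1->D
  (1,6):dx=+4,dy=+3->C; (1,7):dx=+7,dy=+8->C; (1,8):dx=+12,dy=+14->C; (1,9):dx=+5,dy=+4->C
  (1,10):dx=-1,dy=-3->C; (2,3):dx=+4,dy=+3->C; (2,4):dx=+3,dy=+6->C; (2,5):dx=-3,dy=-8->C
  (2,6):dx=-2,dy=-4->C; (2,7):dx=+1,dy=+1->C; (2,8):dx=+6,dy=+7->C; (2,9):dx=-1,dy=-3->C
  (2,10):dx=-7,dy=-10->C; (3,4):dx=-1,dy=+3->D; (3,5):dx=-7,dy=-11->C; (3,6):dx=-6,dy=-7->C
  (3,7):dx=-3,dy=-2->C; (3,8):dx=+2,dy=+4->C; (3,9):dx=-5,dy=-6->C; (3,10):dx=-11,dy=-13->C
  (4,5):dx=-6,dy=-14->C; (4,6):dx=-5,dy=-10->C; (4,7):dx=-2,dy=-5->C; (4,8):dx=+3,dy=+1->C
  (4,9):dx=-4,dy=-9->C; (4,10):dx=-10,dy=-16->C; (5,6):dx=+1,dy=+4->C; (5,7):dx=+4,dy=+9->C
  (5,8):dx=+9,dy=+15->C; (5,9):dx=+2,dy=+5->C; (5,10):dx=-4,dy=-2->C; (6,7):dx=+3,dy=+5->C
  (6,8):dx=+8,dy=+11->C; (6,9):dx=+1,dy=+1->C; (6,10):dx=-5,dy=-6->C; (7,8):dx=+5,dy=+6->C
  (7,9):dx=-2,dy=-4->C; (7,10):dx=-8,dy=-11->C; (8,9):dx=-7,dy=-10->C; (8,10):dx=-13,dy=-17->C
  (9,10):dx=-6,dy=-7->C
Step 2: C = 43, D = 2, total pairs = 45.
Step 3: tau = (C - D)/(n(n-1)/2) = (43 - 2)/45 = 0.911111.
Step 4: Exact two-sided p-value (enumerate n! = 3628800 permutations of y under H0): p = 0.000030.
Step 5: alpha = 0.1. reject H0.

tau_b = 0.9111 (C=43, D=2), p = 0.000030, reject H0.


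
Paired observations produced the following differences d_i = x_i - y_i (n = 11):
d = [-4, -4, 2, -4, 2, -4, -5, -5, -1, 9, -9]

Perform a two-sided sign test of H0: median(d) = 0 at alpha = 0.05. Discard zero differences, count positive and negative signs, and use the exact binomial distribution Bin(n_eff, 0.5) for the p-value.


Step 1: Discard zero differences. Original n = 11; n_eff = number of nonzero differences = 11.
Nonzero differences (with sign): -4, -4, +2, -4, +2, -4, -5, -5, -1, +9, -9
Step 2: Count signs: positive = 3, negative = 8.
Step 3: Under H0: P(positive) = 0.5, so the number of positives S ~ Bin(11, 0.5).
Step 4: Two-sided exact p-value = sum of Bin(11,0.5) probabilities at or below the observed probability = 0.226562.
Step 5: alpha = 0.05. fail to reject H0.

n_eff = 11, pos = 3, neg = 8, p = 0.226562, fail to reject H0.


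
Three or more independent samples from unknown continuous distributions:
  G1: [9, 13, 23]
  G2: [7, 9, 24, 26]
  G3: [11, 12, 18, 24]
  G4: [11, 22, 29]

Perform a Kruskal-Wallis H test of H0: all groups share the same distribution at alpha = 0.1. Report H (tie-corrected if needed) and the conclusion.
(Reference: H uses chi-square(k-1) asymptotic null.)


Step 1: Combine all N = 14 observations and assign midranks.
sorted (value, group, rank): (7,G2,1), (9,G1,2.5), (9,G2,2.5), (11,G3,4.5), (11,G4,4.5), (12,G3,6), (13,G1,7), (18,G3,8), (22,G4,9), (23,G1,10), (24,G2,11.5), (24,G3,11.5), (26,G2,13), (29,G4,14)
Step 2: Sum ranks within each group.
R_1 = 19.5 (n_1 = 3)
R_2 = 28 (n_2 = 4)
R_3 = 30 (n_3 = 4)
R_4 = 27.5 (n_4 = 3)
Step 3: H = 12/(N(N+1)) * sum(R_i^2/n_i) - 3(N+1)
     = 12/(14*15) * (19.5^2/3 + 28^2/4 + 30^2/4 + 27.5^2/3) - 3*15
     = 0.057143 * 799.833 - 45
     = 0.704762.
Step 4: Ties present; correction factor C = 1 - 18/(14^3 - 14) = 0.993407. Corrected H = 0.704762 / 0.993407 = 0.709440.
Step 5: Under H0, H ~ chi^2(3); p-value = 0.870981.
Step 6: alpha = 0.1. fail to reject H0.

H = 0.7094, df = 3, p = 0.870981, fail to reject H0.


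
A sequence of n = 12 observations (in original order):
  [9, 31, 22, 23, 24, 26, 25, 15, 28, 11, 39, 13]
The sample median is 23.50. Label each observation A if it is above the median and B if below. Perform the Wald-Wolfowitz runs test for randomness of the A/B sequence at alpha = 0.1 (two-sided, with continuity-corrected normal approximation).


Step 1: Compute median = 23.50; label A = above, B = below.
Labels in order: BABBAAABABAB  (n_A = 6, n_B = 6)
Step 2: Count runs R = 9.
Step 3: Under H0 (random ordering), E[R] = 2*n_A*n_B/(n_A+n_B) + 1 = 2*6*6/12 + 1 = 7.0000.
        Var[R] = 2*n_A*n_B*(2*n_A*n_B - n_A - n_B) / ((n_A+n_B)^2 * (n_A+n_B-1)) = 4320/1584 = 2.7273.
        SD[R] = 1.6514.
Step 4: Continuity-corrected z = (R - 0.5 - E[R]) / SD[R] = (9 - 0.5 - 7.0000) / 1.6514 = 0.9083.
Step 5: Two-sided p-value via normal approximation = 2*(1 - Phi(|z|)) = 0.363722.
Step 6: alpha = 0.1. fail to reject H0.

R = 9, z = 0.9083, p = 0.363722, fail to reject H0.


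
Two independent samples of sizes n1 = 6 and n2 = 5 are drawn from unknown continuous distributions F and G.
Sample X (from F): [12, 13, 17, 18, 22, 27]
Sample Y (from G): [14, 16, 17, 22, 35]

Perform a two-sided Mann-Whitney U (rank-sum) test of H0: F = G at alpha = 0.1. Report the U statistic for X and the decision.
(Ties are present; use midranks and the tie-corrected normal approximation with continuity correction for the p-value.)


Step 1: Combine and sort all 11 observations; assign midranks.
sorted (value, group): (12,X), (13,X), (14,Y), (16,Y), (17,X), (17,Y), (18,X), (22,X), (22,Y), (27,X), (35,Y)
ranks: 12->1, 13->2, 14->3, 16->4, 17->5.5, 17->5.5, 18->7, 22->8.5, 22->8.5, 27->10, 35->11
Step 2: Rank sum for X: R1 = 1 + 2 + 5.5 + 7 + 8.5 + 10 = 34.
Step 3: U_X = R1 - n1(n1+1)/2 = 34 - 6*7/2 = 34 - 21 = 13.
       U_Y = n1*n2 - U_X = 30 - 13 = 17.
Step 4: Ties are present, so use the tie-corrected normal approximation (with continuity correction) for the p-value.
Step 5: p-value = 0.783228; compare to alpha = 0.1. fail to reject H0.

U_X = 13, p = 0.783228, fail to reject H0 at alpha = 0.1.


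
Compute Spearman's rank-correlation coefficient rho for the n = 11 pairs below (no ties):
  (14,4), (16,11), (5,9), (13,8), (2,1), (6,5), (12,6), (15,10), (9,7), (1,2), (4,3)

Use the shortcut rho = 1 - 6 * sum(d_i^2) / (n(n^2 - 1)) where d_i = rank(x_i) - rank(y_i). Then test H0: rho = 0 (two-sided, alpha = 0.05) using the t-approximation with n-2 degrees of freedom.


Step 1: Rank x and y separately (midranks; no ties here).
rank(x): 14->9, 16->11, 5->4, 13->8, 2->2, 6->5, 12->7, 15->10, 9->6, 1->1, 4->3
rank(y): 4->4, 11->11, 9->9, 8->8, 1->1, 5->5, 6->6, 10->10, 7->7, 2->2, 3->3
Step 2: d_i = R_x(i) - R_y(i); compute d_i^2.
  (9-4)^2=25, (11-11)^2=0, (4-9)^2=25, (8-8)^2=0, (2-1)^2=1, (5-5)^2=0, (7-6)^2=1, (10-10)^2=0, (6-7)^2=1, (1-2)^2=1, (3-3)^2=0
sum(d^2) = 54.
Step 3: rho = 1 - 6*54 / (11*(11^2 - 1)) = 1 - 324/1320 = 0.754545.
Step 4: Under H0, t = rho * sqrt((n-2)/(1-rho^2)) = 3.4494 ~ t(9).
Step 5: Two-sided p-value from the t-distribution with 9 df = 0.007282.
Step 6: alpha = 0.05. reject H0.

rho = 0.7545, p = 0.007282, reject H0 at alpha = 0.05.


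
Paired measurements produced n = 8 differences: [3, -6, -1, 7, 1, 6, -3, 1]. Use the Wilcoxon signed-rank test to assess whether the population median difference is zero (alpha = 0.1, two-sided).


Step 1: Drop any zero differences (none here) and take |d_i|.
|d| = [3, 6, 1, 7, 1, 6, 3, 1]
Step 2: Midrank |d_i| (ties get averaged ranks).
ranks: |3|->4.5, |6|->6.5, |1|->2, |7|->8, |1|->2, |6|->6.5, |3|->4.5, |1|->2
Step 3: Attach original signs; sum ranks with positive sign and with negative sign.
W+ = 4.5 + 8 + 2 + 6.5 + 2 = 23
W- = 6.5 + 2 + 4.5 = 13
(Check: W+ + W- = 36 should equal n(n+1)/2 = 36.)
Step 4: Test statistic W = min(W+, W-) = 13.
Step 5: Ties in |d|, so use the tie-corrected normal approximation.
        E[W] = n(n+1)/4 = 8*9/4 = 18.
        Tie groups: |d|=1 (t=3), |d|=3 (t=2), |d|=6 (t=2); sum(t^3 - t) = 36.
        Var[W] = n(n+1)(2n+1)/24 - sum(t^3-t)/48 = 1224/24 - 36/48 = 50.25.
        z = (W - E[W]) / sqrt(Var[W]) = (13 - 18) / 7.0887 = -0.7053.
        Two-sided p = 2*Phi(z) = 0.480595.
Step 6: alpha = 0.1. fail to reject H0.

W+ = 23, W- = 13, W = min = 13, p = 0.480595, fail to reject H0.


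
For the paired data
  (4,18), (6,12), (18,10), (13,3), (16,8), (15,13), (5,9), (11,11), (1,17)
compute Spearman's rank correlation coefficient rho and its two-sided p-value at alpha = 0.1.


Step 1: Rank x and y separately (midranks; no ties here).
rank(x): 4->2, 6->4, 18->9, 13->6, 16->8, 15->7, 5->3, 11->5, 1->1
rank(y): 18->9, 12->6, 10->4, 3->1, 8->2, 13->7, 9->3, 11->5, 17->8
Step 2: d_i = R_x(i) - R_y(i); compute d_i^2.
  (2-9)^2=49, (4-6)^2=4, (9-4)^2=25, (6-1)^2=25, (8-2)^2=36, (7-7)^2=0, (3-3)^2=0, (5-5)^2=0, (1-8)^2=49
sum(d^2) = 188.
Step 3: rho = 1 - 6*188 / (9*(9^2 - 1)) = 1 - 1128/720 = -0.566667.
Step 4: Under H0, t = rho * sqrt((n-2)/(1-rho^2)) = -1.8196 ~ t(7).
Step 5: Two-sided p-value from the t-distribution with 7 df = 0.111633.
Step 6: alpha = 0.1. fail to reject H0.

rho = -0.5667, p = 0.111633, fail to reject H0 at alpha = 0.1.


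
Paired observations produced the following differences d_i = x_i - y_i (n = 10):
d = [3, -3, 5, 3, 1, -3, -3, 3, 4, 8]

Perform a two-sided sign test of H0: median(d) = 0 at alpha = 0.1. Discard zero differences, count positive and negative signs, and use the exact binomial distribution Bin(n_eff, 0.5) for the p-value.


Step 1: Discard zero differences. Original n = 10; n_eff = number of nonzero differences = 10.
Nonzero differences (with sign): +3, -3, +5, +3, +1, -3, -3, +3, +4, +8
Step 2: Count signs: positive = 7, negative = 3.
Step 3: Under H0: P(positive) = 0.5, so the number of positives S ~ Bin(10, 0.5).
Step 4: Two-sided exact p-value = sum of Bin(10,0.5) probabilities at or below the observed probability = 0.343750.
Step 5: alpha = 0.1. fail to reject H0.

n_eff = 10, pos = 7, neg = 3, p = 0.343750, fail to reject H0.


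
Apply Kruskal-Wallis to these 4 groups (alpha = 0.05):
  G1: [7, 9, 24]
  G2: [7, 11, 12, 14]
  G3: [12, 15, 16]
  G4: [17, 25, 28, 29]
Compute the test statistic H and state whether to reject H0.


Step 1: Combine all N = 14 observations and assign midranks.
sorted (value, group, rank): (7,G1,1.5), (7,G2,1.5), (9,G1,3), (11,G2,4), (12,G2,5.5), (12,G3,5.5), (14,G2,7), (15,G3,8), (16,G3,9), (17,G4,10), (24,G1,11), (25,G4,12), (28,G4,13), (29,G4,14)
Step 2: Sum ranks within each group.
R_1 = 15.5 (n_1 = 3)
R_2 = 18 (n_2 = 4)
R_3 = 22.5 (n_3 = 3)
R_4 = 49 (n_4 = 4)
Step 3: H = 12/(N(N+1)) * sum(R_i^2/n_i) - 3(N+1)
     = 12/(14*15) * (15.5^2/3 + 18^2/4 + 22.5^2/3 + 49^2/4) - 3*15
     = 0.057143 * 930.083 - 45
     = 8.147619.
Step 4: Ties present; correction factor C = 1 - 12/(14^3 - 14) = 0.995604. Corrected H = 8.147619 / 0.995604 = 8.183591.
Step 5: Under H0, H ~ chi^2(3); p-value = 0.042366.
Step 6: alpha = 0.05. reject H0.

H = 8.1836, df = 3, p = 0.042366, reject H0.


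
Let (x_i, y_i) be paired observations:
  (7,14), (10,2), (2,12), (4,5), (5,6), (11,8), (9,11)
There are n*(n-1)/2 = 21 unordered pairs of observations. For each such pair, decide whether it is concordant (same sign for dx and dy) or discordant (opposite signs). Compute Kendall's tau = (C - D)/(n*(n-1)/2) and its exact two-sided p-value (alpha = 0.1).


Step 1: Enumerate the 21 unordered pairs (i,j) with i<j and classify each by sign(x_j-x_i) * sign(y_j-y_i).
  (1,2):dx=+3,dy=-12->D; (1,3):dx=-5,dy=-2->C; (1,4):dx=-3,dy=-9->C; (1,5):dx=-2,dy=-8->C
  (1,6):dx=+4,dy=-6->D; (1,7):dx=+2,dy=-3->D; (2,3):dx=-8,dy=+10->D; (2,4):dx=-6,dy=+3->D
  (2,5):dx=-5,dy=+4->D; (2,6):dx=+1,dy=+6->C; (2,7):dx=-1,dy=+9->D; (3,4):dx=+2,dy=-7->D
  (3,5):dx=+3,dy=-6->D; (3,6):dx=+9,dy=-4->D; (3,7):dx=+7,dy=-1->D; (4,5):dx=+1,dy=+1->C
  (4,6):dx=+7,dy=+3->C; (4,7):dx=+5,dy=+6->C; (5,6):dx=+6,dy=+2->C; (5,7):dx=+4,dy=+5->C
  (6,7):dx=-2,dy=+3->D
Step 2: C = 9, D = 12, total pairs = 21.
Step 3: tau = (C - D)/(n(n-1)/2) = (9 - 12)/21 = -0.142857.
Step 4: Exact two-sided p-value (enumerate n! = 5040 permutations of y under H0): p = 0.772619.
Step 5: alpha = 0.1. fail to reject H0.

tau_b = -0.1429 (C=9, D=12), p = 0.772619, fail to reject H0.


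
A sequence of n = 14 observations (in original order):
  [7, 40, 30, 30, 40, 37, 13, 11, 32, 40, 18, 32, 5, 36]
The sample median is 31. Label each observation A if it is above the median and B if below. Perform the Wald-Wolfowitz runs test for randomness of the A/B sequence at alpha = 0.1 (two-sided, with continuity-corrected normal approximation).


Step 1: Compute median = 31; label A = above, B = below.
Labels in order: BABBAABBAABABA  (n_A = 7, n_B = 7)
Step 2: Count runs R = 10.
Step 3: Under H0 (random ordering), E[R] = 2*n_A*n_B/(n_A+n_B) + 1 = 2*7*7/14 + 1 = 8.0000.
        Var[R] = 2*n_A*n_B*(2*n_A*n_B - n_A - n_B) / ((n_A+n_B)^2 * (n_A+n_B-1)) = 8232/2548 = 3.2308.
        SD[R] = 1.7974.
Step 4: Continuity-corrected z = (R - 0.5 - E[R]) / SD[R] = (10 - 0.5 - 8.0000) / 1.7974 = 0.8345.
Step 5: Two-sided p-value via normal approximation = 2*(1 - Phi(|z|)) = 0.403986.
Step 6: alpha = 0.1. fail to reject H0.

R = 10, z = 0.8345, p = 0.403986, fail to reject H0.


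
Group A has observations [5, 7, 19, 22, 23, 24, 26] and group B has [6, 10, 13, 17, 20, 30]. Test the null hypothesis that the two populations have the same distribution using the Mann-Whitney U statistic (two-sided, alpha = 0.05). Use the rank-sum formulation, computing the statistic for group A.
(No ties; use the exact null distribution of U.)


Step 1: Combine and sort all 13 observations; assign midranks.
sorted (value, group): (5,X), (6,Y), (7,X), (10,Y), (13,Y), (17,Y), (19,X), (20,Y), (22,X), (23,X), (24,X), (26,X), (30,Y)
ranks: 5->1, 6->2, 7->3, 10->4, 13->5, 17->6, 19->7, 20->8, 22->9, 23->10, 24->11, 26->12, 30->13
Step 2: Rank sum for X: R1 = 1 + 3 + 7 + 9 + 10 + 11 + 12 = 53.
Step 3: U_X = R1 - n1(n1+1)/2 = 53 - 7*8/2 = 53 - 28 = 25.
       U_Y = n1*n2 - U_X = 42 - 25 = 17.
Step 4: No ties, so the exact null distribution of U (based on enumerating the C(13,7) = 1716 equally likely rank assignments) gives the two-sided p-value.
Step 5: p-value = 0.628205; compare to alpha = 0.05. fail to reject H0.

U_X = 25, p = 0.628205, fail to reject H0 at alpha = 0.05.


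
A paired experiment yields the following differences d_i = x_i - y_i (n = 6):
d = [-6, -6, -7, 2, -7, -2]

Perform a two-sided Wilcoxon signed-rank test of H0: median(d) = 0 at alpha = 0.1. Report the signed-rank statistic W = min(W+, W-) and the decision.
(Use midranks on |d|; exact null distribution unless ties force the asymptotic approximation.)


Step 1: Drop any zero differences (none here) and take |d_i|.
|d| = [6, 6, 7, 2, 7, 2]
Step 2: Midrank |d_i| (ties get averaged ranks).
ranks: |6|->3.5, |6|->3.5, |7|->5.5, |2|->1.5, |7|->5.5, |2|->1.5
Step 3: Attach original signs; sum ranks with positive sign and with negative sign.
W+ = 1.5 = 1.5
W- = 3.5 + 3.5 + 5.5 + 5.5 + 1.5 = 19.5
(Check: W+ + W- = 21 should equal n(n+1)/2 = 21.)
Step 4: Test statistic W = min(W+, W-) = 1.5.
Step 5: Ties in |d|, so use the tie-corrected normal approximation.
        E[W] = n(n+1)/4 = 6*7/4 = 10.5.
        Tie groups: |d|=2 (t=2), |d|=6 (t=2), |d|=7 (t=2); sum(t^3 - t) = 18.
        Var[W] = n(n+1)(2n+1)/24 - sum(t^3-t)/48 = 546/24 - 18/48 = 22.375.
        z = (W - E[W]) / sqrt(Var[W]) = (1.5 - 10.5) / 4.7302 = -1.9027.
        Two-sided p = 2*Phi(z) = 0.057085.
Step 6: alpha = 0.1. reject H0.

W+ = 1.5, W- = 19.5, W = min = 1.5, p = 0.057085, reject H0.


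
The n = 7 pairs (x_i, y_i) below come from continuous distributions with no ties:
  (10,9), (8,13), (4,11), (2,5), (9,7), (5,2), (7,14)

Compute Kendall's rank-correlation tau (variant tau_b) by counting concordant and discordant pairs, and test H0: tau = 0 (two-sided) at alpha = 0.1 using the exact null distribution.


Step 1: Enumerate the 21 unordered pairs (i,j) with i<j and classify each by sign(x_j-x_i) * sign(y_j-y_i).
  (1,2):dx=-2,dy=+4->D; (1,3):dx=-6,dy=+2->D; (1,4):dx=-8,dy=-4->C; (1,5):dx=-1,dy=-2->C
  (1,6):dx=-5,dy=-7->C; (1,7):dx=-3,dy=+5->D; (2,3):dx=-4,dy=-2->C; (2,4):dx=-6,dy=-8->C
  (2,5):dx=+1,dy=-6->D; (2,6):dx=-3,dy=-11->C; (2,7):dx=-1,dy=+1->D; (3,4):dx=-2,dy=-6->C
  (3,5):dx=+5,dy=-4->D; (3,6):dx=+1,dy=-9->D; (3,7):dx=+3,dy=+3->C; (4,5):dx=+7,dy=+2->C
  (4,6):dx=+3,dy=-3->D; (4,7):dx=+5,dy=+9->C; (5,6):dx=-4,dy=-5->C; (5,7):dx=-2,dy=+7->D
  (6,7):dx=+2,dy=+12->C
Step 2: C = 12, D = 9, total pairs = 21.
Step 3: tau = (C - D)/(n(n-1)/2) = (12 - 9)/21 = 0.142857.
Step 4: Exact two-sided p-value (enumerate n! = 5040 permutations of y under H0): p = 0.772619.
Step 5: alpha = 0.1. fail to reject H0.

tau_b = 0.1429 (C=12, D=9), p = 0.772619, fail to reject H0.


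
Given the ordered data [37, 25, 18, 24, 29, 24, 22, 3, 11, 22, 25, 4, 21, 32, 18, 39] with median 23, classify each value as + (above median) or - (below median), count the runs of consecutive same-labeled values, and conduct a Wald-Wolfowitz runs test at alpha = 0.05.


Step 1: Compute median = 23; label A = above, B = below.
Labels in order: AABAAABBBBABBABA  (n_A = 8, n_B = 8)
Step 2: Count runs R = 9.
Step 3: Under H0 (random ordering), E[R] = 2*n_A*n_B/(n_A+n_B) + 1 = 2*8*8/16 + 1 = 9.0000.
        Var[R] = 2*n_A*n_B*(2*n_A*n_B - n_A - n_B) / ((n_A+n_B)^2 * (n_A+n_B-1)) = 14336/3840 = 3.7333.
        SD[R] = 1.9322.
Step 4: R = E[R], so z = 0 with no continuity correction.
Step 5: Two-sided p-value via normal approximation = 2*(1 - Phi(|z|)) = 1.000000.
Step 6: alpha = 0.05. fail to reject H0.

R = 9, z = 0.0000, p = 1.000000, fail to reject H0.


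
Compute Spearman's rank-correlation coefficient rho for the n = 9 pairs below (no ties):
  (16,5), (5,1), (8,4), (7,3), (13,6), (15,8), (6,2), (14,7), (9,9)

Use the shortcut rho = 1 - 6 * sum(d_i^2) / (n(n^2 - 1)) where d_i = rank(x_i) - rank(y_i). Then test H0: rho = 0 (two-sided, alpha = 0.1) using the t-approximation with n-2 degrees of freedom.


Step 1: Rank x and y separately (midranks; no ties here).
rank(x): 16->9, 5->1, 8->4, 7->3, 13->6, 15->8, 6->2, 14->7, 9->5
rank(y): 5->5, 1->1, 4->4, 3->3, 6->6, 8->8, 2->2, 7->7, 9->9
Step 2: d_i = R_x(i) - R_y(i); compute d_i^2.
  (9-5)^2=16, (1-1)^2=0, (4-4)^2=0, (3-3)^2=0, (6-6)^2=0, (8-8)^2=0, (2-2)^2=0, (7-7)^2=0, (5-9)^2=16
sum(d^2) = 32.
Step 3: rho = 1 - 6*32 / (9*(9^2 - 1)) = 1 - 192/720 = 0.733333.
Step 4: Under H0, t = rho * sqrt((n-2)/(1-rho^2)) = 2.8538 ~ t(7).
Step 5: Two-sided p-value from the t-distribution with 7 df = 0.024554.
Step 6: alpha = 0.1. reject H0.

rho = 0.7333, p = 0.024554, reject H0 at alpha = 0.1.
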